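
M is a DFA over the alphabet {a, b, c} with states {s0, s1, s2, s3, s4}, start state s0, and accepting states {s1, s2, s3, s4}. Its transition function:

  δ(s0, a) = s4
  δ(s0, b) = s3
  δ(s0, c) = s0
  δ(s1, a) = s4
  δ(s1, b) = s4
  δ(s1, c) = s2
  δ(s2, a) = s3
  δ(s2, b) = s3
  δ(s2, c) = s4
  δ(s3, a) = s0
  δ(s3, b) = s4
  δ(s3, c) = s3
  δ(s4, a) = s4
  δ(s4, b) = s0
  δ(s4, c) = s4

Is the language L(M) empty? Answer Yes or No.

The string a is accepted: the run s0 → s4 ends in the accepting state s4.
Since at least one string is accepted, L(M) is not empty.

No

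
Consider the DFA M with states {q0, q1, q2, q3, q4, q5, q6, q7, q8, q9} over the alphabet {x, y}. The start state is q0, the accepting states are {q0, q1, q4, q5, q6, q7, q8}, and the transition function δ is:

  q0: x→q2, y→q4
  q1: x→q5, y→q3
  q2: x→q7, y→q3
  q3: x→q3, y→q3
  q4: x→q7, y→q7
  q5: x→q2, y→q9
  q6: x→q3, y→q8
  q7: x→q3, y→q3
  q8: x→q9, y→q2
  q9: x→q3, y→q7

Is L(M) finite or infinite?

The useful states (reachable from q0 and able to reach an accepting state) are {q0, q2, q4, q7}.
Restricted to these states the transition graph has no cycle, so every accepting path has bounded length and L is finite.

finite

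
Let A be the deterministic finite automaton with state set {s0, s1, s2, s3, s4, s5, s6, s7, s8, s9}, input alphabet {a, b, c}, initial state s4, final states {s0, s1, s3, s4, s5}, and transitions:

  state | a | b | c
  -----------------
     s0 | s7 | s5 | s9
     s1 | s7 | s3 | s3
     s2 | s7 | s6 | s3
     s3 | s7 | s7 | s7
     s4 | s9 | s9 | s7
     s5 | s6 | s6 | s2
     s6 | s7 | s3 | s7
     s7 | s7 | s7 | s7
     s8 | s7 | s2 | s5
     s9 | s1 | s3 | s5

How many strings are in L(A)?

19

The useful subgraph on states {s1, s2, s3, s4, s5, s6, s9} is acyclic, so L(A) is finite; the longest accepting path visits 6 useful states, giving maximum string length 5.
Counting accepting paths from s4 by length: 1 of length 0, 6 of length 2, 4 of length 3, 6 of length 4, 2 of length 5. Total 19.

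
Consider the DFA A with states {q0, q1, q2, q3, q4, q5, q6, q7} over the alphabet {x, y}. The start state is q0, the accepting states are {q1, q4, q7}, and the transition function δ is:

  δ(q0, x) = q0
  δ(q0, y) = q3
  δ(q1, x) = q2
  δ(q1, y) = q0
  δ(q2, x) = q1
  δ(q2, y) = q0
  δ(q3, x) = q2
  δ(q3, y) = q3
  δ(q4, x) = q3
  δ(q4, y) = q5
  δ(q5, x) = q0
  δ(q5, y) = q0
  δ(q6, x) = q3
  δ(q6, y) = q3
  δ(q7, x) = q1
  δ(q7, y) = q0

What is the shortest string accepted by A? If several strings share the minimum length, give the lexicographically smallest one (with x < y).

yxx

A breadth-first search from q0 reaches an accepting state first via the path q0 → q3 → q2 → q1 on input yxx.
No string of length < 3 is accepted (BFS exhausts all shorter strings without reaching an accepting state), and yxx is the lexicographically least accepting string of length 3.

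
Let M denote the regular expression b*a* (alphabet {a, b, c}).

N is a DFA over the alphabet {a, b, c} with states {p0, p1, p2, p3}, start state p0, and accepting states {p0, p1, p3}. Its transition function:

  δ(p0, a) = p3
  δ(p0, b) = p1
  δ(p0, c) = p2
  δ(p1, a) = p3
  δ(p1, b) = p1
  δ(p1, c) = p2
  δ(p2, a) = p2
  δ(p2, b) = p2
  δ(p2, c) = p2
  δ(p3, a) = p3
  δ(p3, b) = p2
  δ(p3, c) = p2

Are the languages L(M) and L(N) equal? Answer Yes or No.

Converting the expression M to a DFA (subset construction, then merging equivalent states) gives the minimal DFA with states {m0, m1, m2}, start state m0, accepting states {m0, m1} and transitions m0: a→m1, b→m0, c→m2; m1: a→m1, b→m2, c→m2; m2: a→m2, b→m2, c→m2.
Exploring the product automaton M × N from the start pair (m0, p0), following both machines on each input symbol, reaches 4 state pairs: (m0, p0), (m1, p3), (m0, p1), (m2, p2).
M accepts in {m0, m1} and N accepts in {p0, p1, p3}. In every reachable pair the two components are either both accepting — (m0, p0), (m1, p3), (m0, p1) — or both non-accepting, so no string is accepted by exactly one of the machines: L(M) \ L(N) and L(N) \ L(M) are both empty.
Hence every string is accepted by M iff it is accepted by N, and the two languages coincide.

Yes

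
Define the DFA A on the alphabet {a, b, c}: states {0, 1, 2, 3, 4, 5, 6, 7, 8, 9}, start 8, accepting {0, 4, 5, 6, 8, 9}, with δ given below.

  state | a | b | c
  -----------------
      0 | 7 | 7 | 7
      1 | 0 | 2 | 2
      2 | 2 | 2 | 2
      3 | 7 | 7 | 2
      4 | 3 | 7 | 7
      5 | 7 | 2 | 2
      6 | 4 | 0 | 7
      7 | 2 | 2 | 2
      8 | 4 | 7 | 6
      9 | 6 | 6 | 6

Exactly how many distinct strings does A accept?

5

The useful subgraph on states {0, 4, 6, 8} is acyclic, so L(A) is finite; the longest accepting path visits 3 useful states, giving maximum string length 2.
Counting accepting paths from 8 by length: 1 of length 0, 2 of length 1, 2 of length 2. Total 5.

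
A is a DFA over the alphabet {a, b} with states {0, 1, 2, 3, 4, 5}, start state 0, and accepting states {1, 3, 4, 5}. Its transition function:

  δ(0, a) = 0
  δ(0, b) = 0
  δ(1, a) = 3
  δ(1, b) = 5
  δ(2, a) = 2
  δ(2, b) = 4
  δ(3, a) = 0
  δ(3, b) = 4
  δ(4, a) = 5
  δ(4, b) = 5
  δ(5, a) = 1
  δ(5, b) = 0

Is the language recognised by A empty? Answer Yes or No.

Yes

The states reachable from the start state are {0}.
None of the accepting states {1, 3, 4, 5} is reachable, so no string is accepted and L(A) = ∅.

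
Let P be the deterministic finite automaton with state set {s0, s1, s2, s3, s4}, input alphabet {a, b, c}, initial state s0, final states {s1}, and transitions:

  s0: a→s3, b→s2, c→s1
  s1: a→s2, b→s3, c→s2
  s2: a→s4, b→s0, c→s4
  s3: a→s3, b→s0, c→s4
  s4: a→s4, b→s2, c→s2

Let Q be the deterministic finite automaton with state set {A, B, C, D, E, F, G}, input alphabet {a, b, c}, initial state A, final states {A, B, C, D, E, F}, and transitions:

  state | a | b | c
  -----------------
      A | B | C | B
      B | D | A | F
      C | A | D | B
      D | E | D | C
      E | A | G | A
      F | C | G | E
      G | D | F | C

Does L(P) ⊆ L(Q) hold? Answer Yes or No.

Yes

Exploring the product automaton P × Q from the start pair (s0, A), following both machines on each input symbol, reaches 27 state pairs: (s0, A), (s3, B), (s2, C), (s1, B), (s3, D), (s4, F), (s4, A), (s0, D), (s4, B), (s2, D), (s3, A), (s2, F), (s3, E), (s4, C), (s2, G), (s2, E), (s2, B), (s1, C), (s4, D), (s2, A), (s4, E), (s0, C), (s0, G), (s0, F), (s3, C), (s1, E), (s3, G).
P accepts in {s1} and Q accepts in {A, B, C, D, E, F}. The reachable pairs whose P-component is accepting are (s1, B), (s1, C), (s1, E); in each of them the Q-component is accepting too, so the product for L(P) \ L(Q) (P-component accepting, Q-component rejecting) has no reachable accepting pair and the difference is empty.
Hence every string in L(P) is also in L(Q).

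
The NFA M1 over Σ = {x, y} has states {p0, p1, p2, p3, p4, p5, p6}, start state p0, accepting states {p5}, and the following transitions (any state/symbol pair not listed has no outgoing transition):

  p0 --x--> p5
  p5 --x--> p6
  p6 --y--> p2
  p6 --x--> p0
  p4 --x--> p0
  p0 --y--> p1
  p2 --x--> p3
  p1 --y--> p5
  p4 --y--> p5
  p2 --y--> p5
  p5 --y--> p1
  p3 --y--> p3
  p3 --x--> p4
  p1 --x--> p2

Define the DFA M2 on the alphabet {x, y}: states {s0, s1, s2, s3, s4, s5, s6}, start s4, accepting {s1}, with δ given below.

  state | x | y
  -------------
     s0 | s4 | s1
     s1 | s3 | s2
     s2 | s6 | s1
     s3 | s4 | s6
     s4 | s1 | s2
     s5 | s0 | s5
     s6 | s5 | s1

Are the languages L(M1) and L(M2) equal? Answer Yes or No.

Yes

Exploring the product automaton M1 × M2 from the start pair (p0, s4), following both machines on each input symbol, reaches 7 state pairs: (p0, s4), (p5, s1), (p1, s2), (p6, s3), (p2, s6), (p3, s5), (p4, s0).
M1 accepts in {p5} and M2 accepts in {s1}. In every reachable pair the two components are either both accepting — (p5, s1) — or both non-accepting, so no string is accepted by exactly one of the machines: L(M1) \ L(M2) and L(M2) \ L(M1) are both empty.
Hence every string is accepted by M1 iff it is accepted by M2, and the two languages coincide.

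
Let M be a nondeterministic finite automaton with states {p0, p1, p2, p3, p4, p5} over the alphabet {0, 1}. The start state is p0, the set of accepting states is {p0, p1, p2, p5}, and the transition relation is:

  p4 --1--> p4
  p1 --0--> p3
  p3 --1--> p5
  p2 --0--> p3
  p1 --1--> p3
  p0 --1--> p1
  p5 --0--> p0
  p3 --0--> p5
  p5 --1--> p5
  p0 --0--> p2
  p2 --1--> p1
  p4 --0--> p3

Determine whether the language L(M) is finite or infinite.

State p0 is reachable from the start and can reach an accepting state, and it lies on the cycle p0 → p1 → p3 → p5 → p0.
Traversing that cycle any number of times yields accepted strings of unbounded length, so the language is infinite.

infinite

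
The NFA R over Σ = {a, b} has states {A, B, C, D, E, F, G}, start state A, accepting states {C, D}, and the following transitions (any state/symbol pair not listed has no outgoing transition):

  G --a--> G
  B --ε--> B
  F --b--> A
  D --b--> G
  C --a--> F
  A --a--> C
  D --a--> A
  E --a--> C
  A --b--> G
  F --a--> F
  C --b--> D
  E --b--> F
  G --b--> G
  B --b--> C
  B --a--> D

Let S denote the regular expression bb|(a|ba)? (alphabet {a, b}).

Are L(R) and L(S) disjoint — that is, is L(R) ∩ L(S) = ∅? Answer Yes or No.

No

The string a is accepted by both R and S.
Hence L(R) ∩ L(S) ≠ ∅.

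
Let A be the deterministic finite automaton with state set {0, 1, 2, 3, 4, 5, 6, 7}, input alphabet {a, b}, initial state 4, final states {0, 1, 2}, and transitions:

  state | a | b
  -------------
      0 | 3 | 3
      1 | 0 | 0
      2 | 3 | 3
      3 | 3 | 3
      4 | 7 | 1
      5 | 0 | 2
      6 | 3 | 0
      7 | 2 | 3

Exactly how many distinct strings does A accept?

The useful subgraph on states {0, 1, 2, 4, 7} is acyclic, so L(A) is finite; the longest accepting path visits 3 useful states, giving maximum string length 2.
Counting accepting paths from 4 by length: 1 of length 1, 3 of length 2. Total 4.

4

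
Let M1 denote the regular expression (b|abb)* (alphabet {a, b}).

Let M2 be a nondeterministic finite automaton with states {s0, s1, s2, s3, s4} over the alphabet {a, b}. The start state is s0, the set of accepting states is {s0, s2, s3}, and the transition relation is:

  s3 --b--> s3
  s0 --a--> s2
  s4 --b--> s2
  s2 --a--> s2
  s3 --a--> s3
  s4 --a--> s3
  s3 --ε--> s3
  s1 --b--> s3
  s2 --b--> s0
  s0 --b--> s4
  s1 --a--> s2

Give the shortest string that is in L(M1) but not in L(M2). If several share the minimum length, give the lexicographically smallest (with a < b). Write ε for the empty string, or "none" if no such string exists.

The string b is accepted by M1 but not by M2.
No shorter string lies in the difference, and b is the lexicographically first length-1 string in L(M1) \ L(M2).

b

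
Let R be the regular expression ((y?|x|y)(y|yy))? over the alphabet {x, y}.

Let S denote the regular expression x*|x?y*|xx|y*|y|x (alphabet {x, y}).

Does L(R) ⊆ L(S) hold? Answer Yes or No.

Converting the expression R to a DFA (subset construction, then merging equivalent states) gives the minimal DFA with states {r0, r1, r2, r3, r4, r5}, start state r0, accepting states {r0, r2, r4, r5} and transitions r0: x→r1, y→r2; r1: x→r3, y→r4; r2: x→r3, y→r4; r3: x→r3, y→r3; r4: x→r3, y→r5; r5: x→r3, y→r3.
Converting the expression S to a DFA (subset construction, then merging equivalent states) gives the minimal DFA with states {s0, s1, s2, s3, s4}, start state s0, accepting states {s0, s1, s2, s3} and transitions s0: x→s1, y→s2; s1: x→s3, y→s2; s2: x→s4, y→s2; s3: x→s3, y→s4; s4: x→s4, y→s4.
Exploring the product automaton R × S from the start pair (r0, s0), following both machines on each input symbol, reaches 8 state pairs: (r0, s0), (r1, s1), (r2, s2), (r3, s3), (r4, s2), (r3, s4), (r5, s2), (r3, s2).
R accepts in {r0, r2, r4, r5} and S accepts in {s0, s1, s2, s3}. The reachable pairs whose R-component is accepting are (r0, s0), (r2, s2), (r4, s2), (r5, s2); in each of them the S-component is accepting too, so the product for L(R) \ L(S) (R-component accepting, S-component rejecting) has no reachable accepting pair and the difference is empty.
Hence every string in L(R) is also in L(S).

Yes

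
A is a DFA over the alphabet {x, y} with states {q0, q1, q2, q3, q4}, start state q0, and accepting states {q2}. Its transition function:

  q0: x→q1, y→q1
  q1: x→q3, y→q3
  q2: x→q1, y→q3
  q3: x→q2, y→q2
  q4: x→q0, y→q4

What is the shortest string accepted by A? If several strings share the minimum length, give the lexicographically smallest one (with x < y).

A breadth-first search from q0 reaches an accepting state first via the path q0 → q1 → q3 → q2 on input xxx.
No string of length < 3 is accepted (BFS exhausts all shorter strings without reaching an accepting state), and xxx is the lexicographically least accepting string of length 3.

xxx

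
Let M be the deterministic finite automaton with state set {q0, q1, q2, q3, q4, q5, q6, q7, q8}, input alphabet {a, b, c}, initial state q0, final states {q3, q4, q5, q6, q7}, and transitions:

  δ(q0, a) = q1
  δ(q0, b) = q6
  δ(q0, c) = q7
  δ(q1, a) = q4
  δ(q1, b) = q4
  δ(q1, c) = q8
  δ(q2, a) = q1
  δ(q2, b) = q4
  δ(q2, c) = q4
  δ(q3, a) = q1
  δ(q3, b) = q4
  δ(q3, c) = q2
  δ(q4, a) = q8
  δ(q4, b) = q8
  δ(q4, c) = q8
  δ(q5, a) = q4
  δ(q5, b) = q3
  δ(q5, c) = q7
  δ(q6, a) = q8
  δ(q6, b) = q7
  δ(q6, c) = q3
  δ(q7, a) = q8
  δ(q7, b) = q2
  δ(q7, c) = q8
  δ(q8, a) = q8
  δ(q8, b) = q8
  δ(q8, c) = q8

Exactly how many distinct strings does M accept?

The useful subgraph on states {q0, q1, q2, q3, q4, q6, q7} is acyclic, so L(M) is finite; the longest accepting path visits 6 useful states, giving maximum string length 5.
Counting accepting paths from q0 by length: 2 of length 1, 4 of length 2, 3 of length 3, 8 of length 4, 4 of length 5. Total 21.

21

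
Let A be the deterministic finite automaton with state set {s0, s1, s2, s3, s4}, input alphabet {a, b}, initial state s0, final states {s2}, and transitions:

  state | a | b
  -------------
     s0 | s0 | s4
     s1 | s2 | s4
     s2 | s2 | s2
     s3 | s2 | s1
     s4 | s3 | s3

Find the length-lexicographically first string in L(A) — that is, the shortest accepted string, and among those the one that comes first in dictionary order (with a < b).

baa

A breadth-first search from s0 reaches an accepting state first via the path s0 → s4 → s3 → s2 on input baa.
No string of length < 3 is accepted (BFS exhausts all shorter strings without reaching an accepting state), and baa is the lexicographically least accepting string of length 3.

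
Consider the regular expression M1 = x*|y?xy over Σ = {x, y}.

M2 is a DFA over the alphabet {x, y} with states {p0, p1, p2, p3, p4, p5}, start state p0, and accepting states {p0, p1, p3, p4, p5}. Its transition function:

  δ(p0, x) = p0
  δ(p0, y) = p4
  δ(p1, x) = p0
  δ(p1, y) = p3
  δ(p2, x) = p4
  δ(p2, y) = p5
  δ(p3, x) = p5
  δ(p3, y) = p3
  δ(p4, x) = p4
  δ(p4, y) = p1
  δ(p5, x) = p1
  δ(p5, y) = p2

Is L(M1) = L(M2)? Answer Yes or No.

No

The string y is accepted by M2 but rejected by M1.
So L(M1) ≠ L(M2).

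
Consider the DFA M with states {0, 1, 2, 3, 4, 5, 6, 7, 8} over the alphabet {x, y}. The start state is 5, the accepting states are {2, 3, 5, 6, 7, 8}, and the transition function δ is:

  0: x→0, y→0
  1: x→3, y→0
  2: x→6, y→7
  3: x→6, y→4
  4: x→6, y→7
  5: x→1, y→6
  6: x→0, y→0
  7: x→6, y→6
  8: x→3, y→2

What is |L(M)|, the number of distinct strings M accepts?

The useful subgraph on states {1, 3, 4, 5, 6, 7} is acyclic, so L(M) is finite; the longest accepting path visits 6 useful states, giving maximum string length 5.
Counting accepting paths from 5 by length: 1 of length 0, 1 of length 1, 1 of length 2, 1 of length 3, 2 of length 4, 2 of length 5. Total 8.

8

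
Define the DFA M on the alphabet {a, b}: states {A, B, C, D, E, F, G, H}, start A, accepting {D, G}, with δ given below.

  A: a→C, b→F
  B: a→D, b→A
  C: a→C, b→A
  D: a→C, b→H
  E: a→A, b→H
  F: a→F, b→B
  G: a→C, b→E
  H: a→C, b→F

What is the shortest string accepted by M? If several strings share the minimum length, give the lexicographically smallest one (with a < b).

bba

A breadth-first search from A reaches an accepting state first via the path A → F → B → D on input bba.
No string of length < 3 is accepted (BFS exhausts all shorter strings without reaching an accepting state), and bba is the lexicographically least accepting string of length 3.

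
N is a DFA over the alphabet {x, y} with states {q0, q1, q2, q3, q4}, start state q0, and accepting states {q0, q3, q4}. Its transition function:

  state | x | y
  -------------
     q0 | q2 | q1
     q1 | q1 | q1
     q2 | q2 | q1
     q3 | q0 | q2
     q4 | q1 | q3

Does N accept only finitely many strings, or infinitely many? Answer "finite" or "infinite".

finite

The useful states (reachable from q0 and able to reach an accepting state) are {q0}.
Restricted to these states the transition graph has no cycle, so every accepting path has bounded length and L is finite.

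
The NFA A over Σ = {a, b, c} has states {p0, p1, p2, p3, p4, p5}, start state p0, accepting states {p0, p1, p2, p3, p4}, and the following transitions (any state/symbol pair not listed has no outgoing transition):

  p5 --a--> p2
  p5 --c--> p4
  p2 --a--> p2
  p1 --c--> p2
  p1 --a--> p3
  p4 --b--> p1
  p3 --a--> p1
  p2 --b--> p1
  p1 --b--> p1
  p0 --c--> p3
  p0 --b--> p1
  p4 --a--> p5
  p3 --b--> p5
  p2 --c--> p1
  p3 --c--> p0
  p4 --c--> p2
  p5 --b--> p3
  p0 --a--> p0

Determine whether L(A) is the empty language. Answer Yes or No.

The empty string ε is accepted: the run p0 ends in the accepting state p0.
Since at least one string is accepted, L(A) is not empty.

No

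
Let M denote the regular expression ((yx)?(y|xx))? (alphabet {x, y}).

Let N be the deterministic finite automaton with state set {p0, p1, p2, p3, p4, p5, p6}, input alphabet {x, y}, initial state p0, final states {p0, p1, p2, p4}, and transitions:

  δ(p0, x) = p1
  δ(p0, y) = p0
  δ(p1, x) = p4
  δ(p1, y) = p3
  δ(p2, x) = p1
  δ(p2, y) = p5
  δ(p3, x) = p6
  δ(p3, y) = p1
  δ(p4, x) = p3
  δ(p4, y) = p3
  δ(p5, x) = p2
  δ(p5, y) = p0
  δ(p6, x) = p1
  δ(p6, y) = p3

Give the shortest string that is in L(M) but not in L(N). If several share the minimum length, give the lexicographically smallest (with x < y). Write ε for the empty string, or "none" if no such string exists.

yxy

The string yxy is accepted by M but not by N.
No shorter string lies in the difference, and yxy is the lexicographically first length-3 string in L(M) \ L(N).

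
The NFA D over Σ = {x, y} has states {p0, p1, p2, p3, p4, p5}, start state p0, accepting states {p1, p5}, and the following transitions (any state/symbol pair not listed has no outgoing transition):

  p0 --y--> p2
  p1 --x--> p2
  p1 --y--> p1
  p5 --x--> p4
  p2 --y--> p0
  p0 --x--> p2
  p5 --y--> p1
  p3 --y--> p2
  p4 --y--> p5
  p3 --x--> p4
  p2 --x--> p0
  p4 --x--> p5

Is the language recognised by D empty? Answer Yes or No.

Yes

The states reachable from the start state are {p0, p2}.
None of the accepting states {p1, p5} is reachable, so no string is accepted and L(D) = ∅.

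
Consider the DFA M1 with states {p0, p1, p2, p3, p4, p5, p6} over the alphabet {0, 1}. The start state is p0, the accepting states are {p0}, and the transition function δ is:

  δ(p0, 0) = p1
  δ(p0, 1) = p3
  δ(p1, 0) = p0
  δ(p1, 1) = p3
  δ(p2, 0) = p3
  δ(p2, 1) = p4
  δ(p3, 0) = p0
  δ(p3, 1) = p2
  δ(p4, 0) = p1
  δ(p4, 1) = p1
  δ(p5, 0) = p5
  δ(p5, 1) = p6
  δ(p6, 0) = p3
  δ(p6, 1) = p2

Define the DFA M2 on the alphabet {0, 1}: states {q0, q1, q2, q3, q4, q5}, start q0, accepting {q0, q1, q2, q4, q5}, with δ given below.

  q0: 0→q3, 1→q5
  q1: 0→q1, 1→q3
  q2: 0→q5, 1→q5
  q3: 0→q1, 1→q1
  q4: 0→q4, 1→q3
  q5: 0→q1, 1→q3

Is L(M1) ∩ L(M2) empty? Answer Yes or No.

No

The empty string ε is accepted by both M1 and M2.
Hence L(M1) ∩ L(M2) ≠ ∅.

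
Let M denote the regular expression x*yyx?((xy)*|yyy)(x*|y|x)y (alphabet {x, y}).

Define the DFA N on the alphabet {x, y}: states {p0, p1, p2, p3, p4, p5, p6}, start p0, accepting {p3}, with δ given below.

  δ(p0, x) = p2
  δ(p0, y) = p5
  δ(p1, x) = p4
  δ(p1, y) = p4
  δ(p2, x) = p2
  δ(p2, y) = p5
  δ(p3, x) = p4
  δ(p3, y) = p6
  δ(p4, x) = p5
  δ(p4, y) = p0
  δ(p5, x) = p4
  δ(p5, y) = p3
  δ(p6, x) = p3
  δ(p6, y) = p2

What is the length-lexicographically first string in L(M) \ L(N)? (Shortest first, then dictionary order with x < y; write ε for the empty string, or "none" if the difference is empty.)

yyy

The string yyy is accepted by M but not by N.
No shorter string lies in the difference, and yyy is the lexicographically first length-3 string in L(M) \ L(N).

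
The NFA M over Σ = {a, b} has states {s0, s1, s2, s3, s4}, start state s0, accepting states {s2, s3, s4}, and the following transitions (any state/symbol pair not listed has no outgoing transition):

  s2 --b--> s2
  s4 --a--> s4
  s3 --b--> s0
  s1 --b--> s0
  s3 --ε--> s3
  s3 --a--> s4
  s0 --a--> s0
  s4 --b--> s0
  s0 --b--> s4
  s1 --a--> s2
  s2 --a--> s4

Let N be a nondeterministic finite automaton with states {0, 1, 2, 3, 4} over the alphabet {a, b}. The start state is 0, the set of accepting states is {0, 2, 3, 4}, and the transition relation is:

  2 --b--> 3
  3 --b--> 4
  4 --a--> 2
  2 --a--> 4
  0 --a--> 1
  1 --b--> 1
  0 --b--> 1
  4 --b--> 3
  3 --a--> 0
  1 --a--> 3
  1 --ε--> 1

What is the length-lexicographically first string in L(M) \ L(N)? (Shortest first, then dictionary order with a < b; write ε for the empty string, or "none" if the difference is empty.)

The string b is accepted by M but not by N.
No shorter string lies in the difference, and b is the lexicographically first length-1 string in L(M) \ L(N).

b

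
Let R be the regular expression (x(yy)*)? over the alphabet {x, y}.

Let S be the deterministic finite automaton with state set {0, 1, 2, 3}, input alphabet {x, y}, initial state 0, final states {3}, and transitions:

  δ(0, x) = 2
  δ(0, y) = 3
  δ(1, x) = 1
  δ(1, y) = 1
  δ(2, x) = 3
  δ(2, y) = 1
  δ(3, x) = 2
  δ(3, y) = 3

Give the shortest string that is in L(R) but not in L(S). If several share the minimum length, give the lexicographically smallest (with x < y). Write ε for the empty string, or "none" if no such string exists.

The empty string ε is accepted by R but not by S.
Since ε is the unique shortest string, it is the required witness.

ε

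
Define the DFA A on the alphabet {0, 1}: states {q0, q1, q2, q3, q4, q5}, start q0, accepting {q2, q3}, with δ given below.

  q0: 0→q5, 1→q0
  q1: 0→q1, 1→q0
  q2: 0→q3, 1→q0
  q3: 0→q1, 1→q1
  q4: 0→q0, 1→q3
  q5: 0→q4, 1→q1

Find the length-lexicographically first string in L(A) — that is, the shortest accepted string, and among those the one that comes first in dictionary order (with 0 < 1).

001

A breadth-first search from q0 reaches an accepting state first via the path q0 → q5 → q4 → q3 on input 001.
No string of length < 3 is accepted (BFS exhausts all shorter strings without reaching an accepting state), and 001 is the lexicographically least accepting string of length 3.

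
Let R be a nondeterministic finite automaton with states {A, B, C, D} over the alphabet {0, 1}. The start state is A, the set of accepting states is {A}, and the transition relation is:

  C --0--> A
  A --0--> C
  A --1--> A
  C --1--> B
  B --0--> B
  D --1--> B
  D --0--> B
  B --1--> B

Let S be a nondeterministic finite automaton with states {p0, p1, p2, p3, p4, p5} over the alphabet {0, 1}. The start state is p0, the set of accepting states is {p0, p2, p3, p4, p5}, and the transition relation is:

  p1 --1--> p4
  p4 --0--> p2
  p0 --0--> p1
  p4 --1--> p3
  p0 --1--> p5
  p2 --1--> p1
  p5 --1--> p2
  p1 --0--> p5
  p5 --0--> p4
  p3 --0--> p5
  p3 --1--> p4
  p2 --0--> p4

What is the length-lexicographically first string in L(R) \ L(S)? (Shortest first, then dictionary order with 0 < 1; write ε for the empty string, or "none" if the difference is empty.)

111

The string 111 is accepted by R but not by S.
No shorter string lies in the difference, and 111 is the lexicographically first length-3 string in L(R) \ L(S).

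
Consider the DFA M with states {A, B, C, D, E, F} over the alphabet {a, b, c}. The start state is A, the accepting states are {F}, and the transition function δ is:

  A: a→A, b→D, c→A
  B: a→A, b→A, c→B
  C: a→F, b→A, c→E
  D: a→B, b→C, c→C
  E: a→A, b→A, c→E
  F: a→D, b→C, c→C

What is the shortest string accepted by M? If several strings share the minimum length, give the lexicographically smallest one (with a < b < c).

A breadth-first search from A reaches an accepting state first via the path A → D → C → F on input bba.
No string of length < 3 is accepted (BFS exhausts all shorter strings without reaching an accepting state), and bba is the lexicographically least accepting string of length 3.

bba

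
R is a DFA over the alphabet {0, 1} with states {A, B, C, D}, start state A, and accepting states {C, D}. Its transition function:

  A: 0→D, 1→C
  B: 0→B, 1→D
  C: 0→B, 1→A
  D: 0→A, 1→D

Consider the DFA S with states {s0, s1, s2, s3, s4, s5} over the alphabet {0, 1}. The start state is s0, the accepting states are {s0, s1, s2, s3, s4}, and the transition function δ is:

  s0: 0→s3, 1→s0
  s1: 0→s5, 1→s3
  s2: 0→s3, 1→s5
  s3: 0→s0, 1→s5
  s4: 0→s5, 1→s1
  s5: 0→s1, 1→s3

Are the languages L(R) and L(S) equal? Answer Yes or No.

No

The string 01 is accepted by R but rejected by S.
So L(R) ≠ L(S).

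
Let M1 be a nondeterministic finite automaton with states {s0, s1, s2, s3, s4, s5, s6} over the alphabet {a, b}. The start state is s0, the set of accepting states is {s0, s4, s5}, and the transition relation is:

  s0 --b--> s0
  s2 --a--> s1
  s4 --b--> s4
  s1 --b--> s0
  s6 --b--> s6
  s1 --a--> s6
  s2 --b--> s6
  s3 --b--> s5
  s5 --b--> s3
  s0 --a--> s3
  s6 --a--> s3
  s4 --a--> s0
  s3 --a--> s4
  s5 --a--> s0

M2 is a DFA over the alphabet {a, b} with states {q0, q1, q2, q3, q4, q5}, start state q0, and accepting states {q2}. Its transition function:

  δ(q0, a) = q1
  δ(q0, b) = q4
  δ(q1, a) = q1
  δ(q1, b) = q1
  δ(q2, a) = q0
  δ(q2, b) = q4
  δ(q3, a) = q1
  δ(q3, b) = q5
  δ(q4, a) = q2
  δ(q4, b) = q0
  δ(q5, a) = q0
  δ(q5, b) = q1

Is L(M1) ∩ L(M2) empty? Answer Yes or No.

No

The string baba is accepted by both M1 and M2.
Hence L(M1) ∩ L(M2) ≠ ∅.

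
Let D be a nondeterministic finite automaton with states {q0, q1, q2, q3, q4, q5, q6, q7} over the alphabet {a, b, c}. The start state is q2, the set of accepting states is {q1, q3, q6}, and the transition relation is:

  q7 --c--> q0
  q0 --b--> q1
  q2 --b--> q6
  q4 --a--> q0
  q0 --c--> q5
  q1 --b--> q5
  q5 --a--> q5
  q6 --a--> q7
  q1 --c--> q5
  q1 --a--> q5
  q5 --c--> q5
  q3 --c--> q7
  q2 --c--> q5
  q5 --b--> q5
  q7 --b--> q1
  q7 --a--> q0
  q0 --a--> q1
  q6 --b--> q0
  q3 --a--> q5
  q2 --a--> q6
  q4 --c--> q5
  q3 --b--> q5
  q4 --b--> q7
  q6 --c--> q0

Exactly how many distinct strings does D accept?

The useful subgraph on states {q0, q1, q2, q6, q7} is acyclic, so L(D) is finite; the longest accepting path visits 5 useful states, giving maximum string length 4.
Counting accepting paths from q2 by length: 2 of length 1, 10 of length 3, 8 of length 4. Total 20.

20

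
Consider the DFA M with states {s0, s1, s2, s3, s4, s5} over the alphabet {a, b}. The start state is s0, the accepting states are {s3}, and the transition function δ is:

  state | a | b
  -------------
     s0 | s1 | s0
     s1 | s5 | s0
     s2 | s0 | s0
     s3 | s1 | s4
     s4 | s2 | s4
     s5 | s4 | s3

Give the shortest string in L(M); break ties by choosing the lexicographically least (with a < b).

A breadth-first search from s0 reaches an accepting state first via the path s0 → s1 → s5 → s3 on input aab.
No string of length < 3 is accepted (BFS exhausts all shorter strings without reaching an accepting state), and aab is the lexicographically least accepting string of length 3.

aab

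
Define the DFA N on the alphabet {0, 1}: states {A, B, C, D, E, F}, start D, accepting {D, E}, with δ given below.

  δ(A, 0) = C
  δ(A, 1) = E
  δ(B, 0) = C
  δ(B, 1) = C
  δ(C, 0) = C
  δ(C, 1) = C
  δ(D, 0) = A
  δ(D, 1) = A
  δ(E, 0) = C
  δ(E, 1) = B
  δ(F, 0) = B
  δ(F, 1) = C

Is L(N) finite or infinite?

The useful states (reachable from D and able to reach an accepting state) are {A, D, E}.
Restricted to these states the transition graph has no cycle, so every accepting path has bounded length and L is finite.

finite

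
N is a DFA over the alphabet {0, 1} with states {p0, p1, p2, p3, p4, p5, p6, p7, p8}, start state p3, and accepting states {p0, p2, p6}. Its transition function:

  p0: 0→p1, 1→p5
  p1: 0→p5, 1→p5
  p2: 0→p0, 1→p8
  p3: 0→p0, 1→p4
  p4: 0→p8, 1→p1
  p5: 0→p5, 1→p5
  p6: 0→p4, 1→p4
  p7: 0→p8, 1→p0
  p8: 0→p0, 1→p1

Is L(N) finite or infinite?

finite

The useful states (reachable from p3 and able to reach an accepting state) are {p0, p3, p4, p8}.
Restricted to these states the transition graph has no cycle, so every accepting path has bounded length and L is finite.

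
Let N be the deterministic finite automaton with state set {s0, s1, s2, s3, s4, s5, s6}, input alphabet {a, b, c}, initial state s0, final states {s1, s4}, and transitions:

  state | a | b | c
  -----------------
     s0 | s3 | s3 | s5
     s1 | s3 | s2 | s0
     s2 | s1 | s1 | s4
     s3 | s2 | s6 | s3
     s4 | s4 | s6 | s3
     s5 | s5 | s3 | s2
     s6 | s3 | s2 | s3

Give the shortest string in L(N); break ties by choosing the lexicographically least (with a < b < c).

aaa

A breadth-first search from s0 reaches an accepting state first via the path s0 → s3 → s2 → s1 on input aaa.
No string of length < 3 is accepted (BFS exhausts all shorter strings without reaching an accepting state), and aaa is the lexicographically least accepting string of length 3.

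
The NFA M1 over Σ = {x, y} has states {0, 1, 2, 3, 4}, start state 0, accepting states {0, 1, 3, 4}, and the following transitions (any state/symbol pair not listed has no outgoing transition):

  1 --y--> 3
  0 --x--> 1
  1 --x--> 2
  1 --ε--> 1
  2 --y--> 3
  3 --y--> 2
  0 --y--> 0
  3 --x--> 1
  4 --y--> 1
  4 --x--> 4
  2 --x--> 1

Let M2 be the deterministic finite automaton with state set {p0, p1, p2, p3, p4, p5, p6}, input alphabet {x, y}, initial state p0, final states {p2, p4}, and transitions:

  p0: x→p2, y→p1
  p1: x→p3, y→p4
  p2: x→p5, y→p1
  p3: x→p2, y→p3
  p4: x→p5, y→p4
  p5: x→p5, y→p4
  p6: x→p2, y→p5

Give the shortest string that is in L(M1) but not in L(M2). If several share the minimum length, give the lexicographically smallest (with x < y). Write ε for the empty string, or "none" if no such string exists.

The empty string ε is accepted by M1 but not by M2.
Since ε is the unique shortest string, it is the required witness.

ε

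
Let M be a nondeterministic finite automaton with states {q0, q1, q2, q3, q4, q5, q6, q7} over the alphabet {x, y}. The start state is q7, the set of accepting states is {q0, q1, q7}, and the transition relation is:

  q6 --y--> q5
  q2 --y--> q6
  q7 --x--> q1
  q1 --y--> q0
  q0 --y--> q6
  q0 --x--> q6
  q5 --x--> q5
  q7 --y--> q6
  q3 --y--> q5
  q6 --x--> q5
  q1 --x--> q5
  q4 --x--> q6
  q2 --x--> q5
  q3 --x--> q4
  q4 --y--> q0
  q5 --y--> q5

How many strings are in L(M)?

The useful subgraph on states {q0, q1, q7} is acyclic, so L(M) is finite; the longest accepting path visits 3 useful states, giving maximum string length 2.
Counting accepting paths from q7 by length: 1 of length 0, 1 of length 1, 1 of length 2. Total 3.

3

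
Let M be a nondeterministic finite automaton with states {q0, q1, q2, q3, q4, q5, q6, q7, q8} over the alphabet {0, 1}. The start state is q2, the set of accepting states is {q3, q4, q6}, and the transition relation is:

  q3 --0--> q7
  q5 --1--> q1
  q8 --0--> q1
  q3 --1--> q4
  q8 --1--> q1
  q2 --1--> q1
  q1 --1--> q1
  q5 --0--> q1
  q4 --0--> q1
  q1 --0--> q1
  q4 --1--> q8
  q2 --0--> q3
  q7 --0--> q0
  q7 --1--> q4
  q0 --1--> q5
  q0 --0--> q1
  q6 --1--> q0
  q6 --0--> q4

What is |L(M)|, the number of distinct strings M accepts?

3

The useful subgraph on states {q2, q3, q4, q7} is acyclic, so L(M) is finite; the longest accepting path visits 4 useful states, giving maximum string length 3.
Counting accepting paths from q2 by length: 1 of length 1, 1 of length 2, 1 of length 3. Total 3.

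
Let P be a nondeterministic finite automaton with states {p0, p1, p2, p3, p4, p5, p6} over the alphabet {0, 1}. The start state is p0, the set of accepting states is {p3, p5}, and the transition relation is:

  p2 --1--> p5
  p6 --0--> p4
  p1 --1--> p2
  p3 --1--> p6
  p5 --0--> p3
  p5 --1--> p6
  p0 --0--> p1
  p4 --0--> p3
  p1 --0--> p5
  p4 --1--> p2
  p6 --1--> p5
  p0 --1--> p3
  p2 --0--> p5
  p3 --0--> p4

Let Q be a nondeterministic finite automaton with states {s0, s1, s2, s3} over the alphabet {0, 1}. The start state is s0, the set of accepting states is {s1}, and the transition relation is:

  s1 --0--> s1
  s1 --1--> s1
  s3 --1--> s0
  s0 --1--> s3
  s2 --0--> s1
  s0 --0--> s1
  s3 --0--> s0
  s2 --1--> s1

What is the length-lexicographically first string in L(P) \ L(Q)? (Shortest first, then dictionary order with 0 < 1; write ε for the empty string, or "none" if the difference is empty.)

1

The string 1 is accepted by P but not by Q.
No shorter string lies in the difference, and 1 is the lexicographically first length-1 string in L(P) \ L(Q).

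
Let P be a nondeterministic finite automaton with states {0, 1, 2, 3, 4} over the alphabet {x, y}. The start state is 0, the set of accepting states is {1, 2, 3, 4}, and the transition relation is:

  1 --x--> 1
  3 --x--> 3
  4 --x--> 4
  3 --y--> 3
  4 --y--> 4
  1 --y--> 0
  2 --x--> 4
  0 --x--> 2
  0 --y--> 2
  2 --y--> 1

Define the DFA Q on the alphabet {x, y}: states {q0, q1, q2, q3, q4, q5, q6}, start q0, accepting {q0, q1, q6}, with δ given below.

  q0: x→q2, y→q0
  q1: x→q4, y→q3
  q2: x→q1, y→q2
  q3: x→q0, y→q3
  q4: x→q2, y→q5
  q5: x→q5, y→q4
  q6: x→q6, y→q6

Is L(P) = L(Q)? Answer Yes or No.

The string x is accepted by P but rejected by Q.
So L(P) ≠ L(Q).

No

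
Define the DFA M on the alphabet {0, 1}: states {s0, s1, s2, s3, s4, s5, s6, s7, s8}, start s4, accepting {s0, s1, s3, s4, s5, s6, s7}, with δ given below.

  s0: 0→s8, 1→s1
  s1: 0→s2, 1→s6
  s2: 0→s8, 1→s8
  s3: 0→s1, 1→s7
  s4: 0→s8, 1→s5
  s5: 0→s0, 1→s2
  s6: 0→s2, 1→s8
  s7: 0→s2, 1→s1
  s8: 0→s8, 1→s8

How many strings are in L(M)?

5

The useful subgraph on states {s0, s1, s4, s5, s6} is acyclic, so L(M) is finite; the longest accepting path visits 5 useful states, giving maximum string length 4.
Counting accepting paths from s4 by length: 1 of length 0, 1 of length 1, 1 of length 2, 1 of length 3, 1 of length 4. Total 5.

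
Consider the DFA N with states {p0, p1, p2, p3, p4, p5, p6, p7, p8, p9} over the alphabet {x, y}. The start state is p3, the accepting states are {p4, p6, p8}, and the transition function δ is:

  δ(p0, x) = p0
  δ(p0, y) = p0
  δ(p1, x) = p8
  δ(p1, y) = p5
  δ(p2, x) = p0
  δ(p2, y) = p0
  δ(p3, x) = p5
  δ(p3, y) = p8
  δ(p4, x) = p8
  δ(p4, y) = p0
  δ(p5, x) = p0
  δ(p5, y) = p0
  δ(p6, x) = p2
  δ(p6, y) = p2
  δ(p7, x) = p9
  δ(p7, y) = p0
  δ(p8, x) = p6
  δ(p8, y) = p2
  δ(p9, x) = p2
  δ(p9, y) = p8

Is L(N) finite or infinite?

finite

The useful states (reachable from p3 and able to reach an accepting state) are {p3, p6, p8}.
Restricted to these states the transition graph has no cycle, so every accepting path has bounded length and L is finite.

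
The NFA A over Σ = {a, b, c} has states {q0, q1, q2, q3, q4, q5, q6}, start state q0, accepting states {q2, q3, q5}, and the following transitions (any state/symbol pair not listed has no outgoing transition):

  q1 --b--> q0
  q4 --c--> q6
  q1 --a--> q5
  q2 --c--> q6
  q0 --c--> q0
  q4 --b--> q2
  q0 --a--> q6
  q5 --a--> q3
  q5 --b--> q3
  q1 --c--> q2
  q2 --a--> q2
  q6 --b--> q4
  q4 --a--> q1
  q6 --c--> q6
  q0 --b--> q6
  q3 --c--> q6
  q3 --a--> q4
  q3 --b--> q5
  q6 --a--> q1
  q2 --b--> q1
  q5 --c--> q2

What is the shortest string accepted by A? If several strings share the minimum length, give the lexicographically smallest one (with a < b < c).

A breadth-first search from q0 reaches an accepting state first via the path q0 → q6 → q1 → q5 on input aaa.
No string of length < 3 is accepted (BFS exhausts all shorter strings without reaching an accepting state), and aaa is the lexicographically least accepting string of length 3.

aaa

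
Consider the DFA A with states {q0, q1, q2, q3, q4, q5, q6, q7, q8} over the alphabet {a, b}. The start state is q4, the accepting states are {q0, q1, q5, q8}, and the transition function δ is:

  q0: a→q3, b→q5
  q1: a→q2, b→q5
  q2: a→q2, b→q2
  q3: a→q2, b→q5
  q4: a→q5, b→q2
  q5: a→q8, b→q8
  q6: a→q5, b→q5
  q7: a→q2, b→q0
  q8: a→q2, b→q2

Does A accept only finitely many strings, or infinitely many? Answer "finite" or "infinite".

The useful states (reachable from q4 and able to reach an accepting state) are {q4, q5, q8}.
Restricted to these states the transition graph has no cycle, so every accepting path has bounded length and L is finite.

finite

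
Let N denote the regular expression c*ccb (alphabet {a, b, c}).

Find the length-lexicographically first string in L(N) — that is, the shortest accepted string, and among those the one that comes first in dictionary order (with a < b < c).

By inspection of the expression, no string of length less than 3 matches, and ccb is the lexicographically first match of length 3.

ccb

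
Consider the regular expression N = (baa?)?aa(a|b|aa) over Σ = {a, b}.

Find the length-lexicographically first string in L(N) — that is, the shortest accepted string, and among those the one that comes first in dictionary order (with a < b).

By inspection of the expression, no string of length less than 3 matches, and aaa is the lexicographically first match of length 3.

aaa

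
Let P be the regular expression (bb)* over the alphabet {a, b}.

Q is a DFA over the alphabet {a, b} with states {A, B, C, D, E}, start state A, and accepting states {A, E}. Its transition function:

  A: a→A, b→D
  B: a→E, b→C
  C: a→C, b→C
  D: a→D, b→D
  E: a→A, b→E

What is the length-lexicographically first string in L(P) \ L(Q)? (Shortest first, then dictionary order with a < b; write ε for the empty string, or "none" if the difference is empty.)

The string bb is accepted by P but not by Q.
No shorter string lies in the difference, and bb is the lexicographically first length-2 string in L(P) \ L(Q).

bb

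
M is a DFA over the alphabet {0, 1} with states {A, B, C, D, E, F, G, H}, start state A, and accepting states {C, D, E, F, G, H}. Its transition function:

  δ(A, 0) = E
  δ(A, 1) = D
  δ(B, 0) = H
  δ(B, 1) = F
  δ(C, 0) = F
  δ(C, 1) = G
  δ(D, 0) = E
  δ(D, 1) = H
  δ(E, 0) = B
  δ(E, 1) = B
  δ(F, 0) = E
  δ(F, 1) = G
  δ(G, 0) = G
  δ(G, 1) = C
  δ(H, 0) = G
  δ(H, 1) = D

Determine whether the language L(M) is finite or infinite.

infinite

State E is reachable from the start and can reach an accepting state, and it lies on the cycle E → B → F → E.
Traversing that cycle any number of times yields accepted strings of unbounded length, so the language is infinite.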